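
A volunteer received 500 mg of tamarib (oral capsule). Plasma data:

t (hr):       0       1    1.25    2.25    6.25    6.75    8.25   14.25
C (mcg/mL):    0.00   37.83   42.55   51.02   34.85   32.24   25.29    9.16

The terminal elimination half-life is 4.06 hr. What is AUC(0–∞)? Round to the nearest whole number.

AUC = 464 mcg/mL·hr

Trapezoidal AUC_0→14.25:
  [0→1]: (0.00+37.83)/2 × 1 = 18.915
  [1→1.25]: (37.83+42.55)/2 × 0.25 = 10.0475
  [1.25→2.25]: (42.55+51.02)/2 × 1 = 46.785
  [2.25→6.25]: (51.02+34.85)/2 × 4 = 171.74
  [6.25→6.75]: (34.85+32.24)/2 × 0.5 = 16.7725
  [6.75→8.25]: (32.24+25.29)/2 × 1.5 = 43.1475
  [8.25→14.25]: (25.29+9.16)/2 × 6 = 103.35
  Sum = 410.7575 mcg/mL·hr
k_e = ln2 / t½ = 0.693147 / 4.06 = 0.1707 hr^-1
Extrapolated tail: C_last / k_e = 9.16 / 0.1707 = 53.661
AUC_0→∞ = 410.7575 + 53.661 = 464.4185 mcg/mL·hr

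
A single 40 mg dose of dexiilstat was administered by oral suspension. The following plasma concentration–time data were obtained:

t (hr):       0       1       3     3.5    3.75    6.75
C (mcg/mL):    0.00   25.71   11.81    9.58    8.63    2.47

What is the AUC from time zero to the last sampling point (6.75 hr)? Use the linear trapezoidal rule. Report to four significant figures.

AUC = 74.65 mcg/mL·hr

Trapezoidal AUC_0→6.75:
  [0→1]: (0.00+25.71)/2 × 1 = 12.855
  [1→3]: (25.71+11.81)/2 × 2 = 37.52
  [3→3.5]: (11.81+9.58)/2 × 0.5 = 5.3475
  [3.5→3.75]: (9.58+8.63)/2 × 0.25 = 2.27625
  [3.75→6.75]: (8.63+2.47)/2 × 3 = 16.65
  Sum = 74.64875 mcg/mL·hr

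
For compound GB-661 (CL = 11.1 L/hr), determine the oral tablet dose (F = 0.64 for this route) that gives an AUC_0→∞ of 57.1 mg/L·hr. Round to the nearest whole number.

Dose = 990 mg

Dose = CL × AUC_0→∞ / F
     = 11.1 × 57.1 / 0.64 = 990.328 mg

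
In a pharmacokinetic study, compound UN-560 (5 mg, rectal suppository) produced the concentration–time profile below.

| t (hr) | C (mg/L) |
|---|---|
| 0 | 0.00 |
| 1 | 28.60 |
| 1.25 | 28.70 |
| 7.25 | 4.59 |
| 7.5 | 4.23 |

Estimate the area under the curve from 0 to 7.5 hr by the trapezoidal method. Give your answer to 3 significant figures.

AUC = 122 mg/L·hr

Trapezoidal AUC_0→7.5:
  [0→1]: (0.00+28.60)/2 × 1 = 14.3
  [1→1.25]: (28.60+28.70)/2 × 0.25 = 7.1625
  [1.25→7.25]: (28.70+4.59)/2 × 6 = 99.87
  [7.25→7.5]: (4.59+4.23)/2 × 0.25 = 1.1025
  Sum = 122.435 mg/L·hr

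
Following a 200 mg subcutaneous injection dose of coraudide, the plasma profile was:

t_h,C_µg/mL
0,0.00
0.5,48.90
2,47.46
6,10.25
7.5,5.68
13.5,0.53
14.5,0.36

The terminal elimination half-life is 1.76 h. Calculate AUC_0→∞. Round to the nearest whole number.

Trapezoidal AUC_0→14.5:
  [0→0.5]: (0.00+48.90)/2 × 0.5 = 12.225
  [0.5→2]: (48.90+47.46)/2 × 1.5 = 72.27
  [2→6]: (47.46+10.25)/2 × 4 = 115.42
  [6→7.5]: (10.25+5.68)/2 × 1.5 = 11.9475
  [7.5→13.5]: (5.68+0.53)/2 × 6 = 18.63
  [13.5→14.5]: (0.53+0.36)/2 × 1 = 0.445
  Sum = 230.9375 µg/mL·h
k_e = ln2 / t½ = 0.693147 / 1.76 = 0.3938 h^-1
Extrapolated tail: C_last / k_e = 0.36 / 0.3938 = 0.914
AUC_0→∞ = 230.9375 + 0.914 = 231.8515 µg/mL·h

AUC = 232 µg/mL·h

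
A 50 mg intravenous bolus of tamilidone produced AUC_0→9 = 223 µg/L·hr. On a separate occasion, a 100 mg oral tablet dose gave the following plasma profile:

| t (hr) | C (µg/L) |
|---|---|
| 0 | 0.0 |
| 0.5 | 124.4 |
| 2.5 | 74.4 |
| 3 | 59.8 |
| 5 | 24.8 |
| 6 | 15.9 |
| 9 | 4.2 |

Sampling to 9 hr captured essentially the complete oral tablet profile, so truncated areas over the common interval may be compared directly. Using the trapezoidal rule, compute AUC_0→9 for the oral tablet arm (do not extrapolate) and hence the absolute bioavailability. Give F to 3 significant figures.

F = 0.894

Trapezoidal AUC_0→9 (oral tablet):
  [0→0.5]: (0.0+124.4)/2 × 0.5 = 31.1
  [0.5→2.5]: (124.4+74.4)/2 × 2 = 198.8
  [2.5→3]: (74.4+59.8)/2 × 0.5 = 33.55
  [3→5]: (59.8+24.8)/2 × 2 = 84.6
  [5→6]: (24.8+15.9)/2 × 1 = 20.35
  [6→9]: (15.9+4.2)/2 × 3 = 30.15
  Sum = 398.55 µg/L·hr
F = (AUC_ev/D_ev)/(AUC_iv/D_iv) = (398.55/100)/(223/50) = 3.9855/4.46 = 0.8936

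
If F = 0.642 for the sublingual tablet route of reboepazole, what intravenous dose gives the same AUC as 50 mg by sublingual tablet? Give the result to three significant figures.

D_iv = 32.1 mg

Systemic exposure from an extravascular dose = F × D_ev, so the equivalent IV dose is F × D_ev.
D_iv = F × D_ev = 0.642 × 50 = 32.1 mg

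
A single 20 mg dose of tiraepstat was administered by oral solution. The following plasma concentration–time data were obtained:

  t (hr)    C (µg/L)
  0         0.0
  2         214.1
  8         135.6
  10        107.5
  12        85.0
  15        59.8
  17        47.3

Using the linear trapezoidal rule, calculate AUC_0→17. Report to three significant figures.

Trapezoidal AUC_0→17:
  [0→2]: (0.0+214.1)/2 × 2 = 214.1
  [2→8]: (214.1+135.6)/2 × 6 = 1049.1
  [8→10]: (135.6+107.5)/2 × 2 = 243.1
  [10→12]: (107.5+85.0)/2 × 2 = 192.5
  [12→15]: (85.0+59.8)/2 × 3 = 217.2
  [15→17]: (59.8+47.3)/2 × 2 = 107.1
  Sum = 2023.1 µg/L·hr

AUC = 2020 µg/L·hr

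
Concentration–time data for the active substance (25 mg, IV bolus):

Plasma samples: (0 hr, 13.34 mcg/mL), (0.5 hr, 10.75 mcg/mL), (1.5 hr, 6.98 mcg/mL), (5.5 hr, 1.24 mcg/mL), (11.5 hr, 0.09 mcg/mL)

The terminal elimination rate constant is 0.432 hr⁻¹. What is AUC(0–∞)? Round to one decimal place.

Trapezoidal AUC_0→11.5:
  [0→0.5]: (13.34+10.75)/2 × 0.5 = 6.0225
  [0.5→1.5]: (10.75+6.98)/2 × 1 = 8.865
  [1.5→5.5]: (6.98+1.24)/2 × 4 = 16.44
  [5.5→11.5]: (1.24+0.09)/2 × 6 = 3.99
  Sum = 35.3175 mcg/mL·hr
Extrapolated tail: C_last / k_e = 0.09 / 0.432 = 0.208
AUC_0→∞ = 35.3175 + 0.208 = 35.5255 mcg/mL·hr

AUC = 35.5 mcg/mL·hr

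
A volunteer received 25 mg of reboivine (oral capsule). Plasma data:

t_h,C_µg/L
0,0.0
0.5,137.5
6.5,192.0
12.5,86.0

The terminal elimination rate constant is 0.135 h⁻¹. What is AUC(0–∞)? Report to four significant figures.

Trapezoidal AUC_0→12.5:
  [0→0.5]: (0.0+137.5)/2 × 0.5 = 34.375
  [0.5→6.5]: (137.5+192.0)/2 × 6 = 988.5
  [6.5→12.5]: (192.0+86.0)/2 × 6 = 834.0
  Sum = 1856.875 µg/L·h
Extrapolated tail: C_last / k_e = 86.0 / 0.135 = 637.037
AUC_0→∞ = 1856.875 + 637.037 = 2493.912 µg/L·h

AUC = 2494 µg/L·h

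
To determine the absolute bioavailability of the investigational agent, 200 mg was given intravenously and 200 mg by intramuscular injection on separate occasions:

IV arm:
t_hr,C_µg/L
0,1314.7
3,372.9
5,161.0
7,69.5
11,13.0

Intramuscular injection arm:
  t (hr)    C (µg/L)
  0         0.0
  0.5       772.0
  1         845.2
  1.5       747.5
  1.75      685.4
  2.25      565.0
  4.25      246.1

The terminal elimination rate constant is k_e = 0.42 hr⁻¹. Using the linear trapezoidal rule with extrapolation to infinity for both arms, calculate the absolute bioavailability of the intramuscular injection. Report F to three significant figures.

Trapezoidal AUC_0→11 (IV):
  [0→3]: (1314.7+372.9)/2 × 3 = 2531.4
  [3→5]: (372.9+161.0)/2 × 2 = 533.9
  [5→7]: (161.0+69.5)/2 × 2 = 230.5
  [7→11]: (69.5+13.0)/2 × 4 = 165.0
  Sum = 3460.8 µg/L·hr
IV tail: 13.0/0.42 = 30.952; AUC_iv,0→∞ = 3460.8 + 30.952 = 3491.752 µg/L·hr
Trapezoidal AUC_0→4.25 (intramuscular injection):
  [0→0.5]: (0.0+772.0)/2 × 0.5 = 193.0
  [0.5→1]: (772.0+845.2)/2 × 0.5 = 404.3
  [1→1.5]: (845.2+747.5)/2 × 0.5 = 398.175
  [1.5→1.75]: (747.5+685.4)/2 × 0.25 = 179.1125
  [1.75→2.25]: (685.4+565.0)/2 × 0.5 = 312.6
  [2.25→4.25]: (565.0+246.1)/2 × 2 = 811.1
  Sum = 2298.2875 µg/L·hr
intramuscular injection tail: 246.1/0.42 = 585.952; AUC_ev,0→∞ = 2298.2875 + 585.952 = 2884.2395 µg/L·hr
F = (AUC_ev/D_ev)/(AUC_iv/D_iv) = (2884.2395/200)/(3491.752/200) = 14.4212/17.45876 = 0.8260

F = 0.826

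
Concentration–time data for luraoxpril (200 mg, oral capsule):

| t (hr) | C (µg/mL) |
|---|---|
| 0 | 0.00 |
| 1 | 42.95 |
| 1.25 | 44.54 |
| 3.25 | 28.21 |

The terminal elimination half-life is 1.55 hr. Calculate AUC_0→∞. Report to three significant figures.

AUC = 168 µg/mL·hr

Trapezoidal AUC_0→3.25:
  [0→1]: (0.00+42.95)/2 × 1 = 21.475
  [1→1.25]: (42.95+44.54)/2 × 0.25 = 10.93625
  [1.25→3.25]: (44.54+28.21)/2 × 2 = 72.75
  Sum = 105.16125 µg/mL·hr
k_e = ln2 / t½ = 0.693147 / 1.55 = 0.4472 hr^-1
Extrapolated tail: C_last / k_e = 28.21 / 0.4472 = 63.081
AUC_0→∞ = 105.16125 + 63.081 = 168.24225 µg/mL·hr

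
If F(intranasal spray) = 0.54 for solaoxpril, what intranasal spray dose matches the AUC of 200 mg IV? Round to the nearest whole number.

For equal systemic exposure: F × D_ev = D_iv
D_ev = D_iv / F = 200 / 0.54 = 370.37 mg

D_intranasal = 370 mg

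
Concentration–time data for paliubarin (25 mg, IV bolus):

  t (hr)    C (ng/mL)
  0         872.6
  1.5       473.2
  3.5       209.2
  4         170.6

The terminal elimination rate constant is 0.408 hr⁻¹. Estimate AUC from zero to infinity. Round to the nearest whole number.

Trapezoidal AUC_0→4:
  [0→1.5]: (872.6+473.2)/2 × 1.5 = 1009.35
  [1.5→3.5]: (473.2+209.2)/2 × 2 = 682.4
  [3.5→4]: (209.2+170.6)/2 × 0.5 = 94.95
  Sum = 1786.7 ng/mL·hr
Extrapolated tail: C_last / k_e = 170.6 / 0.408 = 418.137
AUC_0→∞ = 1786.7 + 418.137 = 2204.837 ng/mL·hr

AUC = 2205 ng/mL·hr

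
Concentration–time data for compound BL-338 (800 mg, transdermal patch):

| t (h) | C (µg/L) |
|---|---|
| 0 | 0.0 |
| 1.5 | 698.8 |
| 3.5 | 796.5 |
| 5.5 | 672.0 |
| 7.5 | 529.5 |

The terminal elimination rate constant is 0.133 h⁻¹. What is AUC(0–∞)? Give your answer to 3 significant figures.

Trapezoidal AUC_0→7.5:
  [0→1.5]: (0.0+698.8)/2 × 1.5 = 524.1
  [1.5→3.5]: (698.8+796.5)/2 × 2 = 1495.3
  [3.5→5.5]: (796.5+672.0)/2 × 2 = 1468.5
  [5.5→7.5]: (672.0+529.5)/2 × 2 = 1201.5
  Sum = 4689.4 µg/L·h
Extrapolated tail: C_last / k_e = 529.5 / 0.133 = 3981.203
AUC_0→∞ = 4689.4 + 3981.203 = 8670.603 µg/L·h

AUC = 8670 µg/L·h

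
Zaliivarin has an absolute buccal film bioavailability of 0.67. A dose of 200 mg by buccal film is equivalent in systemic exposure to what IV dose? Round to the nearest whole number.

Systemic exposure from an extravascular dose = F × D_ev, so the equivalent IV dose is F × D_ev.
D_iv = F × D_ev = 0.67 × 200 = 134 mg

D_iv = 134 mg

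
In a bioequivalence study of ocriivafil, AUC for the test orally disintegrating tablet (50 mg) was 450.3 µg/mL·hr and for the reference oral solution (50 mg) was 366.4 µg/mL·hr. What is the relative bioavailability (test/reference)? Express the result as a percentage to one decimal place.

F_rel = 122.9%

F_rel = (AUC_test/D_test) / (AUC_ref/D_ref)
      = (450.3/50) / (366.4/50)
      = 9.006 / 7.328 = 1.2290 = 122.90%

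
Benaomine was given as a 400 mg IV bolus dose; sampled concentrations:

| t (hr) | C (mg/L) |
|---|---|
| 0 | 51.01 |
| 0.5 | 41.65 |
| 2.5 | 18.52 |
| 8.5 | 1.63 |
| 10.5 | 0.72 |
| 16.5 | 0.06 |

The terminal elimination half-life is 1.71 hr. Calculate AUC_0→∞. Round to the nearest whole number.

AUC = 149 mg/L·hr

Trapezoidal AUC_0→16.5:
  [0→0.5]: (51.01+41.65)/2 × 0.5 = 23.165
  [0.5→2.5]: (41.65+18.52)/2 × 2 = 60.17
  [2.5→8.5]: (18.52+1.63)/2 × 6 = 60.45
  [8.5→10.5]: (1.63+0.72)/2 × 2 = 2.35
  [10.5→16.5]: (0.72+0.06)/2 × 6 = 2.34
  Sum = 148.475 mg/L·hr
k_e = ln2 / t½ = 0.693147 / 1.71 = 0.4053 hr^-1
Extrapolated tail: C_last / k_e = 0.06 / 0.4053 = 0.148
AUC_0→∞ = 148.475 + 0.148 = 148.623 mg/L·hr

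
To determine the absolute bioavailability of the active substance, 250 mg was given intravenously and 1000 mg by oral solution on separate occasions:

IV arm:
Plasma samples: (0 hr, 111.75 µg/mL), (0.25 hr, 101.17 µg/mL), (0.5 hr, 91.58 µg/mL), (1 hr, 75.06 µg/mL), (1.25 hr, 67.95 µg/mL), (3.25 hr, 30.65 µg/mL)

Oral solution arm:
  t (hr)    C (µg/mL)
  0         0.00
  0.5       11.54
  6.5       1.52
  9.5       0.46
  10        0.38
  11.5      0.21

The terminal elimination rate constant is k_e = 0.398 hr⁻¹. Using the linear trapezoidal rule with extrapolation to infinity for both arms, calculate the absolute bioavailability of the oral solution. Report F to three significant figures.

F = 0.0404

Trapezoidal AUC_0→3.25 (IV):
  [0→0.25]: (111.75+101.17)/2 × 0.25 = 26.615
  [0.25→0.5]: (101.17+91.58)/2 × 0.25 = 24.09375
  [0.5→1]: (91.58+75.06)/2 × 0.5 = 41.66
  [1→1.25]: (75.06+67.95)/2 × 0.25 = 17.87625
  [1.25→3.25]: (67.95+30.65)/2 × 2 = 98.6
  Sum = 208.845 µg/mL·hr
IV tail: 30.65/0.398 = 77.010; AUC_iv,0→∞ = 208.845 + 77.010 = 285.855 µg/mL·hr
Trapezoidal AUC_0→11.5 (oral solution):
  [0→0.5]: (0.00+11.54)/2 × 0.5 = 2.885
  [0.5→6.5]: (11.54+1.52)/2 × 6 = 39.18
  [6.5→9.5]: (1.52+0.46)/2 × 3 = 2.97
  [9.5→10]: (0.46+0.38)/2 × 0.5 = 0.21
  [10→11.5]: (0.38+0.21)/2 × 1.5 = 0.4425
  Sum = 45.6875 µg/mL·hr
oral solution tail: 0.21/0.398 = 0.528; AUC_ev,0→∞ = 45.6875 + 0.528 = 46.2155 µg/mL·hr
F = (AUC_ev/D_ev)/(AUC_iv/D_iv) = (46.2155/1000)/(285.855/250) = 0.0462155/1.14342 = 0.0404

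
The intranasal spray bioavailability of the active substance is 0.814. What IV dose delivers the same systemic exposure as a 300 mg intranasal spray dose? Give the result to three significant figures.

Systemic exposure from an extravascular dose = F × D_ev, so the equivalent IV dose is F × D_ev.
D_iv = F × D_ev = 0.814 × 300 = 244.2 mg

D_iv = 244 mg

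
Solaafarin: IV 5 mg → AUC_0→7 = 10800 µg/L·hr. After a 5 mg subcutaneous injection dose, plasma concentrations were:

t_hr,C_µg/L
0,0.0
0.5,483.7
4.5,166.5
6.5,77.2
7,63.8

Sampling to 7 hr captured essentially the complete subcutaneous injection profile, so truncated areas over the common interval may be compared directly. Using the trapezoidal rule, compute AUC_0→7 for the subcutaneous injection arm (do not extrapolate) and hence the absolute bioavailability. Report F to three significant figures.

F = 0.157

Trapezoidal AUC_0→7 (subcutaneous injection):
  [0→0.5]: (0.0+483.7)/2 × 0.5 = 120.925
  [0.5→4.5]: (483.7+166.5)/2 × 4 = 1300.4
  [4.5→6.5]: (166.5+77.2)/2 × 2 = 243.7
  [6.5→7]: (77.2+63.8)/2 × 0.5 = 35.25
  Sum = 1700.275 µg/L·hr
F = (AUC_ev/D_ev)/(AUC_iv/D_iv) = (1700.275/5)/(10800/5) = 340.055/2160 = 0.1574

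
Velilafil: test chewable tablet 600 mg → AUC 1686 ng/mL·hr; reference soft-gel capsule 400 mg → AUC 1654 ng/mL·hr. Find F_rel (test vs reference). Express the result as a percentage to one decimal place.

F_rel = (AUC_test/D_test) / (AUC_ref/D_ref)
      = (1686/600) / (1654/400)
      = 2.81 / 4.135 = 0.6796 = 67.96%

F_rel = 68.0%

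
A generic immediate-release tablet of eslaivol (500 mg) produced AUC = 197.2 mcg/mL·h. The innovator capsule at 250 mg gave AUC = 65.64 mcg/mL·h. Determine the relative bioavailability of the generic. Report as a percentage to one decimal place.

F_rel = 150.2%

F_rel = (AUC_test/D_test) / (AUC_ref/D_ref)
      = (197.2/500) / (65.64/250)
      = 0.3944 / 0.26256 = 1.5021 = 150.21%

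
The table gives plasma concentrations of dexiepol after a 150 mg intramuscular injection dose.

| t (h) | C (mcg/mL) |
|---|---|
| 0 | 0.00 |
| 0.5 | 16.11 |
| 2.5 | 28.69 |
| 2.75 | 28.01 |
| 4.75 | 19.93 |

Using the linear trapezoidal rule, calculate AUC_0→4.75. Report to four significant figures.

AUC = 103.9 mcg/mL·h

Trapezoidal AUC_0→4.75:
  [0→0.5]: (0.00+16.11)/2 × 0.5 = 4.0275
  [0.5→2.5]: (16.11+28.69)/2 × 2 = 44.8
  [2.5→2.75]: (28.69+28.01)/2 × 0.25 = 7.0875
  [2.75→4.75]: (28.01+19.93)/2 × 2 = 47.94
  Sum = 103.855 mcg/mL·h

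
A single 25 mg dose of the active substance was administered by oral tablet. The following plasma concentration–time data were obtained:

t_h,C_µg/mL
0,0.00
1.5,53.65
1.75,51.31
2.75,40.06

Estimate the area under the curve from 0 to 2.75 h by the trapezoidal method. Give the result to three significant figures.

Trapezoidal AUC_0→2.75:
  [0→1.5]: (0.00+53.65)/2 × 1.5 = 40.2375
  [1.5→1.75]: (53.65+51.31)/2 × 0.25 = 13.12
  [1.75→2.75]: (51.31+40.06)/2 × 1 = 45.685
  Sum = 99.0425 µg/mL·h

AUC = 99.0 µg/mL·h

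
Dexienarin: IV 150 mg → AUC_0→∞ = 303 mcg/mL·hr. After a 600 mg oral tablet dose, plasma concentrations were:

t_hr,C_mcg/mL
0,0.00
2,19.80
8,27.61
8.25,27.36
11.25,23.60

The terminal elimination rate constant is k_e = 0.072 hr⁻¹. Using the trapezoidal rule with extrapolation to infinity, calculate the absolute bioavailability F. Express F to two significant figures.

F = 0.47

Trapezoidal AUC_0→11.25 (oral tablet):
  [0→2]: (0.00+19.80)/2 × 2 = 19.8
  [2→8]: (19.80+27.61)/2 × 6 = 142.23
  [8→8.25]: (27.61+27.36)/2 × 0.25 = 6.87125
  [8.25→11.25]: (27.36+23.60)/2 × 3 = 76.44
  Sum = 245.34125 mcg/mL·hr
Tail: C_last/k_e = 23.60/0.072 = 327.778
AUC_0→∞ (oral tablet) = 245.34125 + 327.778 = 573.11925 mcg/mL·hr
F = (AUC_ev/D_ev)/(AUC_iv/D_iv) = (573.11925/600)/(303/150) = 0.95519875/2.02 = 0.4729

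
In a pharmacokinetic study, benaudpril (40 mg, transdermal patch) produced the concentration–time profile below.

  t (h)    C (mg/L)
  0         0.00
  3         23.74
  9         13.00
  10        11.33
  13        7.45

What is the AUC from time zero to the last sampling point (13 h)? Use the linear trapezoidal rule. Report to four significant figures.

Trapezoidal AUC_0→13:
  [0→3]: (0.00+23.74)/2 × 3 = 35.61
  [3→9]: (23.74+13.00)/2 × 6 = 110.22
  [9→10]: (13.00+11.33)/2 × 1 = 12.165
  [10→13]: (11.33+7.45)/2 × 3 = 28.17
  Sum = 186.165 mg/L·h

AUC = 186.2 mg/L·h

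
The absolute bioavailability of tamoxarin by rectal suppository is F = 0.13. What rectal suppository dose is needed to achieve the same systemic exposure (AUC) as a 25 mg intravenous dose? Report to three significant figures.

D_rectal = 192 mg

For equal systemic exposure: F × D_ev = D_iv
D_ev = D_iv / F = 25 / 0.13 = 192.308 mg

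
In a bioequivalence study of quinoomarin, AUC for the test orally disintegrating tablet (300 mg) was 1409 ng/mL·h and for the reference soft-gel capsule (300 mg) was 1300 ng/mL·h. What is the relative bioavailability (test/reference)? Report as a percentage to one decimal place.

F_rel = 108.4%

F_rel = (AUC_test/D_test) / (AUC_ref/D_ref)
      = (1409/300) / (1300/300)
      = 4.69667 / 4.33333 = 1.0838 = 108.38%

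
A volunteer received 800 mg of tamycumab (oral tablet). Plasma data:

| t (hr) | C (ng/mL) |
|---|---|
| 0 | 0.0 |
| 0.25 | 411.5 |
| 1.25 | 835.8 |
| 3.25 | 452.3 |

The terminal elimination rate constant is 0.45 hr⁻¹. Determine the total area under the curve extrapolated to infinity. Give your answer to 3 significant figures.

AUC = 2970 ng/mL·hr

Trapezoidal AUC_0→3.25:
  [0→0.25]: (0.0+411.5)/2 × 0.25 = 51.4375
  [0.25→1.25]: (411.5+835.8)/2 × 1 = 623.65
  [1.25→3.25]: (835.8+452.3)/2 × 2 = 1288.1
  Sum = 1963.1875 ng/mL·hr
Extrapolated tail: C_last / k_e = 452.3 / 0.45 = 1005.111
AUC_0→∞ = 1963.1875 + 1005.111 = 2968.2985 ng/mL·hr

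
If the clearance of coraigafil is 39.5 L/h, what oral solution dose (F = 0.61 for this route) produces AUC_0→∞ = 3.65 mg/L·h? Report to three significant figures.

Dose = 236 mg

Dose = CL × AUC_0→∞ / F
     = 39.5 × 3.65 / 0.61 = 236.352 mg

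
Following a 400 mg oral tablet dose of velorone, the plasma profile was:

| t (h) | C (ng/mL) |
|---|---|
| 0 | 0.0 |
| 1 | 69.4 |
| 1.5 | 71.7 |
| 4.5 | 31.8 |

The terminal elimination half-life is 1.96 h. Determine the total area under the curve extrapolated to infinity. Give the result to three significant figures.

Trapezoidal AUC_0→4.5:
  [0→1]: (0.0+69.4)/2 × 1 = 34.7
  [1→1.5]: (69.4+71.7)/2 × 0.5 = 35.275
  [1.5→4.5]: (71.7+31.8)/2 × 3 = 155.25
  Sum = 225.225 ng/mL·h
k_e = ln2 / t½ = 0.693147 / 1.96 = 0.3536 h^-1
Extrapolated tail: C_last / k_e = 31.8 / 0.3536 = 89.932
AUC_0→∞ = 225.225 + 89.932 = 315.157 ng/mL·h

AUC = 315 ng/mL·h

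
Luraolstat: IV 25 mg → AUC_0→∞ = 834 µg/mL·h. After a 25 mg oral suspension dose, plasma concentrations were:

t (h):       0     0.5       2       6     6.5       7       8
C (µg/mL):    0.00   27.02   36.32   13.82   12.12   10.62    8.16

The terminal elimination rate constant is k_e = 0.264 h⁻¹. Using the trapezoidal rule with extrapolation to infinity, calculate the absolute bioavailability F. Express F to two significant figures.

Trapezoidal AUC_0→8 (oral suspension):
  [0→0.5]: (0.00+27.02)/2 × 0.5 = 6.755
  [0.5→2]: (27.02+36.32)/2 × 1.5 = 47.505
  [2→6]: (36.32+13.82)/2 × 4 = 100.28
  [6→6.5]: (13.82+12.12)/2 × 0.5 = 6.485
  [6.5→7]: (12.12+10.62)/2 × 0.5 = 5.685
  [7→8]: (10.62+8.16)/2 × 1 = 9.39
  Sum = 176.1 µg/mL·h
Tail: C_last/k_e = 8.16/0.264 = 30.909
AUC_0→∞ (oral suspension) = 176.1 + 30.909 = 207.009 µg/mL·h
F = (AUC_ev/D_ev)/(AUC_iv/D_iv) = (207.009/25)/(834/25) = 8.28036/33.36 = 0.2482

F = 0.25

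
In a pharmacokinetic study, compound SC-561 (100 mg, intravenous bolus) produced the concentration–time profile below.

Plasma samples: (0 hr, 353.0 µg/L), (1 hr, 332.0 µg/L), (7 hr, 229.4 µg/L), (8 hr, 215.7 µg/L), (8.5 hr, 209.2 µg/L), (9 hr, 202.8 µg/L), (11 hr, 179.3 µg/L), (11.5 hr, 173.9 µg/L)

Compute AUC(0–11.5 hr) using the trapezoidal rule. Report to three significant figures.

Trapezoidal AUC_0→11.5:
  [0→1]: (353.0+332.0)/2 × 1 = 342.5
  [1→7]: (332.0+229.4)/2 × 6 = 1684.2
  [7→8]: (229.4+215.7)/2 × 1 = 222.55
  [8→8.5]: (215.7+209.2)/2 × 0.5 = 106.225
  [8.5→9]: (209.2+202.8)/2 × 0.5 = 103.0
  [9→11]: (202.8+179.3)/2 × 2 = 382.1
  [11→11.5]: (179.3+173.9)/2 × 0.5 = 88.3
  Sum = 2928.875 µg/L·hr

AUC = 2930 µg/L·hr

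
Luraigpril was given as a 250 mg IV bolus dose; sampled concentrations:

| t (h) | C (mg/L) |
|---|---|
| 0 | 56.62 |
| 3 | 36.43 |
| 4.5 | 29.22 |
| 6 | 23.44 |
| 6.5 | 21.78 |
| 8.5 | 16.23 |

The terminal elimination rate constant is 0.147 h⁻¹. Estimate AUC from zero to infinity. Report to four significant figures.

AUC = 388.0 mg/L·h

Trapezoidal AUC_0→8.5:
  [0→3]: (56.62+36.43)/2 × 3 = 139.575
  [3→4.5]: (36.43+29.22)/2 × 1.5 = 49.2375
  [4.5→6]: (29.22+23.44)/2 × 1.5 = 39.495
  [6→6.5]: (23.44+21.78)/2 × 0.5 = 11.305
  [6.5→8.5]: (21.78+16.23)/2 × 2 = 38.01
  Sum = 277.6225 mg/L·h
Extrapolated tail: C_last / k_e = 16.23 / 0.147 = 110.408
AUC_0→∞ = 277.6225 + 110.408 = 388.0305 mg/L·h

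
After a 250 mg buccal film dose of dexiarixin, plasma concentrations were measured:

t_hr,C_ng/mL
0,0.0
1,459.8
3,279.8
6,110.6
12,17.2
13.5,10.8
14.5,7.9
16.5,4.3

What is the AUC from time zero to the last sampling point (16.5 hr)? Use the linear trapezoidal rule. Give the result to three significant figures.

AUC = 1980 ng/mL·hr

Trapezoidal AUC_0→16.5:
  [0→1]: (0.0+459.8)/2 × 1 = 229.9
  [1→3]: (459.8+279.8)/2 × 2 = 739.6
  [3→6]: (279.8+110.6)/2 × 3 = 585.6
  [6→12]: (110.6+17.2)/2 × 6 = 383.4
  [12→13.5]: (17.2+10.8)/2 × 1.5 = 21.0
  [13.5→14.5]: (10.8+7.9)/2 × 1 = 9.35
  [14.5→16.5]: (7.9+4.3)/2 × 2 = 12.2
  Sum = 1981.05 ng/mL·hr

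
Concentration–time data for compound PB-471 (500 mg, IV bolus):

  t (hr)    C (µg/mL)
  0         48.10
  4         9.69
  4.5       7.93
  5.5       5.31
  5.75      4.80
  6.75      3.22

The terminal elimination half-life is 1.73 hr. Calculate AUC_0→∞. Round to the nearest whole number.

AUC = 140 µg/mL·hr

Trapezoidal AUC_0→6.75:
  [0→4]: (48.10+9.69)/2 × 4 = 115.58
  [4→4.5]: (9.69+7.93)/2 × 0.5 = 4.405
  [4.5→5.5]: (7.93+5.31)/2 × 1 = 6.62
  [5.5→5.75]: (5.31+4.80)/2 × 0.25 = 1.26375
  [5.75→6.75]: (4.80+3.22)/2 × 1 = 4.01
  Sum = 131.87875 µg/mL·hr
k_e = ln2 / t½ = 0.693147 / 1.73 = 0.4007 hr^-1
Extrapolated tail: C_last / k_e = 3.22 / 0.4007 = 8.036
AUC_0→∞ = 131.87875 + 8.036 = 139.91475 µg/mL·hr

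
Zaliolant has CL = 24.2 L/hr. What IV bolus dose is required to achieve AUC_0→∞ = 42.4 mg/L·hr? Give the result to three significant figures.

Dose = 1030 mg

Dose_iv = CL × AUC_0→∞
     = 24.2 × 42.4 = 1026.08 mg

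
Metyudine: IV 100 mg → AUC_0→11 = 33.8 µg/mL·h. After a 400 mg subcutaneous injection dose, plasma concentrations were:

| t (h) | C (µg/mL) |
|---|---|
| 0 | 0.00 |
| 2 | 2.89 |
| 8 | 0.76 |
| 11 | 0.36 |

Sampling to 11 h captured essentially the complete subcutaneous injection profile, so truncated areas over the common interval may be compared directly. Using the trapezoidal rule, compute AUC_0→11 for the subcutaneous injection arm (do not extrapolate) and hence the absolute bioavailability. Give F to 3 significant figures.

F = 0.115

Trapezoidal AUC_0→11 (subcutaneous injection):
  [0→2]: (0.00+2.89)/2 × 2 = 2.89
  [2→8]: (2.89+0.76)/2 × 6 = 10.95
  [8→11]: (0.76+0.36)/2 × 3 = 1.68
  Sum = 15.52 µg/mL·h
F = (AUC_ev/D_ev)/(AUC_iv/D_iv) = (15.52/400)/(33.8/100) = 0.0388/0.338 = 0.1148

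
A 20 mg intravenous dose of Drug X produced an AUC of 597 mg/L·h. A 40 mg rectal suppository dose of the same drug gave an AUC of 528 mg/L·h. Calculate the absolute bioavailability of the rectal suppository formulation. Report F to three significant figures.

F = (AUC_ev / D_ev) / (AUC_iv / D_iv)
  = (528/40) / (597/20)
  = 13.2 / 29.85 = 0.4422

F = 0.442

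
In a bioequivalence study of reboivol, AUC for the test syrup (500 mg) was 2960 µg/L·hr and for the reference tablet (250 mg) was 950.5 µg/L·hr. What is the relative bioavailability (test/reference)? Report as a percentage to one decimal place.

F_rel = (AUC_test/D_test) / (AUC_ref/D_ref)
      = (2960/500) / (950.5/250)
      = 5.92 / 3.802 = 1.5571 = 155.71%

F_rel = 155.7%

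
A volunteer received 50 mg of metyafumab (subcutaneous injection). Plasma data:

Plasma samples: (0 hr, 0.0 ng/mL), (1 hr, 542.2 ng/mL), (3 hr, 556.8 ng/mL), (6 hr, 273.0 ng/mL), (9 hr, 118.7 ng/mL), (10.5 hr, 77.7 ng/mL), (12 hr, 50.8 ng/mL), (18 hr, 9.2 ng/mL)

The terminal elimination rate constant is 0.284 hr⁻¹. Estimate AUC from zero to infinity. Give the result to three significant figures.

AUC = 3660 ng/mL·hr

Trapezoidal AUC_0→18:
  [0→1]: (0.0+542.2)/2 × 1 = 271.1
  [1→3]: (542.2+556.8)/2 × 2 = 1099.0
  [3→6]: (556.8+273.0)/2 × 3 = 1244.7
  [6→9]: (273.0+118.7)/2 × 3 = 587.55
  [9→10.5]: (118.7+77.7)/2 × 1.5 = 147.3
  [10.5→12]: (77.7+50.8)/2 × 1.5 = 96.375
  [12→18]: (50.8+9.2)/2 × 6 = 180.0
  Sum = 3626.025 ng/mL·hr
Extrapolated tail: C_last / k_e = 9.2 / 0.284 = 32.394
AUC_0→∞ = 3626.025 + 32.394 = 3658.419 ng/mL·hr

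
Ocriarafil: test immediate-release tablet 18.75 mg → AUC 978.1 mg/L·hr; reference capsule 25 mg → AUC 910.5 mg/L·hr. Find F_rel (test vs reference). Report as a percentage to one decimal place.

F_rel = (AUC_test/D_test) / (AUC_ref/D_ref)
      = (978.1/18.75) / (910.5/25)
      = 52.1653 / 36.42 = 1.4323 = 143.23%

F_rel = 143.2%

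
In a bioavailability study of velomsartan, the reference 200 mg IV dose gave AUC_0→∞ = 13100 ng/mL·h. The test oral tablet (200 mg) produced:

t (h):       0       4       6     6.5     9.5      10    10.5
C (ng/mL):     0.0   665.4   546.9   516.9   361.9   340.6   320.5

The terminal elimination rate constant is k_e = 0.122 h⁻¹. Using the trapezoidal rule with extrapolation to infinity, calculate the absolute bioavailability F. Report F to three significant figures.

Trapezoidal AUC_0→10.5 (oral tablet):
  [0→4]: (0.0+665.4)/2 × 4 = 1330.8
  [4→6]: (665.4+546.9)/2 × 2 = 1212.3
  [6→6.5]: (546.9+516.9)/2 × 0.5 = 265.95
  [6.5→9.5]: (516.9+361.9)/2 × 3 = 1318.2
  [9.5→10]: (361.9+340.6)/2 × 0.5 = 175.625
  [10→10.5]: (340.6+320.5)/2 × 0.5 = 165.275
  Sum = 4468.15 ng/mL·h
Tail: C_last/k_e = 320.5/0.122 = 2627.049
AUC_0→∞ (oral tablet) = 4468.15 + 2627.049 = 7095.199 ng/mL·h
F = (AUC_ev/D_ev)/(AUC_iv/D_iv) = (7095.199/200)/(13100/200) = 35.475995/65.5 = 0.5416

F = 0.542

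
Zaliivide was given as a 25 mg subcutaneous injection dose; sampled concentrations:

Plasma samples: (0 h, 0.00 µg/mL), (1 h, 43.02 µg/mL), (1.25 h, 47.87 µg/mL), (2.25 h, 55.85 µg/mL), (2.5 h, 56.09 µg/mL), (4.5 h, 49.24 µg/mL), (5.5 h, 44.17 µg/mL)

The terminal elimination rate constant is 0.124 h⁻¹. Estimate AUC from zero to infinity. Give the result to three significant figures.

AUC = 607 µg/mL·h

Trapezoidal AUC_0→5.5:
  [0→1]: (0.00+43.02)/2 × 1 = 21.51
  [1→1.25]: (43.02+47.87)/2 × 0.25 = 11.36125
  [1.25→2.25]: (47.87+55.85)/2 × 1 = 51.86
  [2.25→2.5]: (55.85+56.09)/2 × 0.25 = 13.9925
  [2.5→4.5]: (56.09+49.24)/2 × 2 = 105.33
  [4.5→5.5]: (49.24+44.17)/2 × 1 = 46.705
  Sum = 250.75875 µg/mL·h
Extrapolated tail: C_last / k_e = 44.17 / 0.124 = 356.210
AUC_0→∞ = 250.75875 + 356.210 = 606.96875 µg/mL·h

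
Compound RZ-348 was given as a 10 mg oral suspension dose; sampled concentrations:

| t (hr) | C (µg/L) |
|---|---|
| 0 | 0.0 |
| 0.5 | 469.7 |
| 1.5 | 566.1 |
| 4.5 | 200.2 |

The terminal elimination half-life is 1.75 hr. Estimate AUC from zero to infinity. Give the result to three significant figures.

Trapezoidal AUC_0→4.5:
  [0→0.5]: (0.0+469.7)/2 × 0.5 = 117.425
  [0.5→1.5]: (469.7+566.1)/2 × 1 = 517.9
  [1.5→4.5]: (566.1+200.2)/2 × 3 = 1149.45
  Sum = 1784.775 µg/L·hr
k_e = ln2 / t½ = 0.693147 / 1.75 = 0.3961 hr^-1
Extrapolated tail: C_last / k_e = 200.2 / 0.3961 = 505.428
AUC_0→∞ = 1784.775 + 505.428 = 2290.203 µg/L·hr

AUC = 2290 µg/L·hr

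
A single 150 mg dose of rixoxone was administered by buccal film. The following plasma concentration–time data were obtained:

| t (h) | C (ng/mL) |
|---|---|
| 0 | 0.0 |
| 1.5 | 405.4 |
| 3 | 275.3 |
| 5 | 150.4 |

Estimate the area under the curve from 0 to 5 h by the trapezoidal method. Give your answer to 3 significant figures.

Trapezoidal AUC_0→5:
  [0→1.5]: (0.0+405.4)/2 × 1.5 = 304.05
  [1.5→3]: (405.4+275.3)/2 × 1.5 = 510.525
  [3→5]: (275.3+150.4)/2 × 2 = 425.7
  Sum = 1240.275 ng/mL·h

AUC = 1240 ng/mL·h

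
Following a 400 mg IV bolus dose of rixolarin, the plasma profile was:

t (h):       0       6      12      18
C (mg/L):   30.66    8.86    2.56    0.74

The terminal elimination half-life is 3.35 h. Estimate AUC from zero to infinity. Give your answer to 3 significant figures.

AUC = 166 mg/L·h

Trapezoidal AUC_0→18:
  [0→6]: (30.66+8.86)/2 × 6 = 118.56
  [6→12]: (8.86+2.56)/2 × 6 = 34.26
  [12→18]: (2.56+0.74)/2 × 6 = 9.9
  Sum = 162.72 mg/L·h
k_e = ln2 / t½ = 0.693147 / 3.35 = 0.2069 h^-1
Extrapolated tail: C_last / k_e = 0.74 / 0.2069 = 3.577
AUC_0→∞ = 162.72 + 3.577 = 166.297 mg/L·h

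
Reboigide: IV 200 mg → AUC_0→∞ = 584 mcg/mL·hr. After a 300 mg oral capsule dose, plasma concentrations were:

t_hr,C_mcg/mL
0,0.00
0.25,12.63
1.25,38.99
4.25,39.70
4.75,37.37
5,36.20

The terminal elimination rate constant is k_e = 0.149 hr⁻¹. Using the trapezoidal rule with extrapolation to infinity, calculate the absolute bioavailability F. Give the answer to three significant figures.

F = 0.476

Trapezoidal AUC_0→5 (oral capsule):
  [0→0.25]: (0.00+12.63)/2 × 0.25 = 1.57875
  [0.25→1.25]: (12.63+38.99)/2 × 1 = 25.81
  [1.25→4.25]: (38.99+39.70)/2 × 3 = 118.035
  [4.25→4.75]: (39.70+37.37)/2 × 0.5 = 19.2675
  [4.75→5]: (37.37+36.20)/2 × 0.25 = 9.19625
  Sum = 173.8875 mcg/mL·hr
Tail: C_last/k_e = 36.20/0.149 = 242.953
AUC_0→∞ (oral capsule) = 173.8875 + 242.953 = 416.8405 mcg/mL·hr
F = (AUC_ev/D_ev)/(AUC_iv/D_iv) = (416.8405/300)/(584/200) = 1.38947/2.92 = 0.4758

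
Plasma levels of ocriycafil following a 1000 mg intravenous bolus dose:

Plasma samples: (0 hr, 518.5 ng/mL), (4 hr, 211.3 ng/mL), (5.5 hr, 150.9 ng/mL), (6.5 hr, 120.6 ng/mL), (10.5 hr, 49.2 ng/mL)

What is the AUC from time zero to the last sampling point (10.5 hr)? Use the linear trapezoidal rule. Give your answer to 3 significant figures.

Trapezoidal AUC_0→10.5:
  [0→4]: (518.5+211.3)/2 × 4 = 1459.6
  [4→5.5]: (211.3+150.9)/2 × 1.5 = 271.65
  [5.5→6.5]: (150.9+120.6)/2 × 1 = 135.75
  [6.5→10.5]: (120.6+49.2)/2 × 4 = 339.6
  Sum = 2206.6 ng/mL·hr

AUC = 2210 ng/mL·hr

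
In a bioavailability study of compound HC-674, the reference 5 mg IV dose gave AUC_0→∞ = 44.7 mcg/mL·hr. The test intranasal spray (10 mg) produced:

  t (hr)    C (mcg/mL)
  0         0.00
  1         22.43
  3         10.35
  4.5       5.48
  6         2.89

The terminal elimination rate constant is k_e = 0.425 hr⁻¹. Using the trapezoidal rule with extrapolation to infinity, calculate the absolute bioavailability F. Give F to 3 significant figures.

Trapezoidal AUC_0→6 (intranasal spray):
  [0→1]: (0.00+22.43)/2 × 1 = 11.215
  [1→3]: (22.43+10.35)/2 × 2 = 32.78
  [3→4.5]: (10.35+5.48)/2 × 1.5 = 11.8725
  [4.5→6]: (5.48+2.89)/2 × 1.5 = 6.2775
  Sum = 62.145 mcg/mL·hr
Tail: C_last/k_e = 2.89/0.425 = 6.800
AUC_0→∞ (intranasal spray) = 62.145 + 6.800 = 68.945 mcg/mL·hr
F = (AUC_ev/D_ev)/(AUC_iv/D_iv) = (68.945/10)/(44.7/5) = 6.8945/8.94 = 0.7712

F = 0.771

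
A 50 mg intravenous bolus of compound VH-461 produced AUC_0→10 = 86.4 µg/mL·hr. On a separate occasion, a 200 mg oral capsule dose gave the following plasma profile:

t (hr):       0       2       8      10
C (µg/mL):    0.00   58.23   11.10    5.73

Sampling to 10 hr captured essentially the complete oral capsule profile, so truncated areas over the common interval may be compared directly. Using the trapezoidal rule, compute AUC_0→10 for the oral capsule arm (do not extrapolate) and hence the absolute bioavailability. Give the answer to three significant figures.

Trapezoidal AUC_0→10 (oral capsule):
  [0→2]: (0.00+58.23)/2 × 2 = 58.23
  [2→8]: (58.23+11.10)/2 × 6 = 207.99
  [8→10]: (11.10+5.73)/2 × 2 = 16.83
  Sum = 283.05 µg/mL·hr
F = (AUC_ev/D_ev)/(AUC_iv/D_iv) = (283.05/200)/(86.4/50) = 1.41525/1.728 = 0.8190

F = 0.819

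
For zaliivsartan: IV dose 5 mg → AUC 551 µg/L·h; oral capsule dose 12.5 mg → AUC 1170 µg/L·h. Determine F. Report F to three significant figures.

F = 0.849

F = (AUC_ev / D_ev) / (AUC_iv / D_iv)
  = (1170/12.5) / (551/5)
  = 93.6 / 110.2 = 0.8494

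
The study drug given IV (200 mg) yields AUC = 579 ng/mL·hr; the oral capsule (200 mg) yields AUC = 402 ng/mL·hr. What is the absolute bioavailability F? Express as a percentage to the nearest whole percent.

F = (AUC_ev / D_ev) / (AUC_iv / D_iv)
  = (402/200) / (579/200)
  = 2.01 / 2.895 = 0.6943
  = 69.43%

F = 69%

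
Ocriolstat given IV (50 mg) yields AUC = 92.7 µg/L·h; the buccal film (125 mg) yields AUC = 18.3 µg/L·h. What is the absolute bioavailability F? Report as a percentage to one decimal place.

F = (AUC_ev / D_ev) / (AUC_iv / D_iv)
  = (18.3/125) / (92.7/50)
  = 0.1464 / 1.854 = 0.0790
  = 7.90%

F = 7.9%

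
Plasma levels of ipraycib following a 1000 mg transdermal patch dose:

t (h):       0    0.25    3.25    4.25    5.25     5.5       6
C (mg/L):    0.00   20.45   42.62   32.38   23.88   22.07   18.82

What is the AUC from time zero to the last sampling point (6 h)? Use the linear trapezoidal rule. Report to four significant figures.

AUC = 178.8 mg/L·h

Trapezoidal AUC_0→6:
  [0→0.25]: (0.00+20.45)/2 × 0.25 = 2.55625
  [0.25→3.25]: (20.45+42.62)/2 × 3 = 94.605
  [3.25→4.25]: (42.62+32.38)/2 × 1 = 37.5
  [4.25→5.25]: (32.38+23.88)/2 × 1 = 28.13
  [5.25→5.5]: (23.88+22.07)/2 × 0.25 = 5.74375
  [5.5→6]: (22.07+18.82)/2 × 0.5 = 10.2225
  Sum = 178.7575 mg/L·h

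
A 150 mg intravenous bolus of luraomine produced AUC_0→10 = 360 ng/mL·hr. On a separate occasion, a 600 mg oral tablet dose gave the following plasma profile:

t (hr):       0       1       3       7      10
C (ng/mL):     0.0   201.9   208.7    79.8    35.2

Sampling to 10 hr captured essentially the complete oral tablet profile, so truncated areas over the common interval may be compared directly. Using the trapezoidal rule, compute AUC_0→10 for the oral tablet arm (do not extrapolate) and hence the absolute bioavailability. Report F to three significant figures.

F = 0.876

Trapezoidal AUC_0→10 (oral tablet):
  [0→1]: (0.0+201.9)/2 × 1 = 100.95
  [1→3]: (201.9+208.7)/2 × 2 = 410.6
  [3→7]: (208.7+79.8)/2 × 4 = 577.0
  [7→10]: (79.8+35.2)/2 × 3 = 172.5
  Sum = 1261.05 ng/mL·hr
F = (AUC_ev/D_ev)/(AUC_iv/D_iv) = (1261.05/600)/(360/150) = 2.10175/2.4 = 0.8757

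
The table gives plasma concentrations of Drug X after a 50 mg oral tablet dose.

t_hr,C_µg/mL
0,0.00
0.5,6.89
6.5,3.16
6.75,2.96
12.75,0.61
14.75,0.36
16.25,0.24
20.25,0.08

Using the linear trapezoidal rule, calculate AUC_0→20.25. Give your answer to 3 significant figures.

AUC = 45.4 µg/mL·hr

Trapezoidal AUC_0→20.25:
  [0→0.5]: (0.00+6.89)/2 × 0.5 = 1.7225
  [0.5→6.5]: (6.89+3.16)/2 × 6 = 30.15
  [6.5→6.75]: (3.16+2.96)/2 × 0.25 = 0.765
  [6.75→12.75]: (2.96+0.61)/2 × 6 = 10.71
  [12.75→14.75]: (0.61+0.36)/2 × 2 = 0.97
  [14.75→16.25]: (0.36+0.24)/2 × 1.5 = 0.45
  [16.25→20.25]: (0.24+0.08)/2 × 4 = 0.64
  Sum = 45.4075 µg/mL·hr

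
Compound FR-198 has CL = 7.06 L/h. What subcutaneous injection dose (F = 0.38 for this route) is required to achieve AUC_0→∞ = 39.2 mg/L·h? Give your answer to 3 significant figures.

Dose = CL × AUC_0→∞ / F
     = 7.06 × 39.2 / 0.38 = 728.295 mg

Dose = 728 mg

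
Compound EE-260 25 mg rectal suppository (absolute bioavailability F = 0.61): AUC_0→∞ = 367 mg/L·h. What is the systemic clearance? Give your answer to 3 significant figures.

CL = 0.0416 L/h

CL = F × Dose / AUC_0→∞
   = 0.61 × 25 / 367 = 0.0415531 L/h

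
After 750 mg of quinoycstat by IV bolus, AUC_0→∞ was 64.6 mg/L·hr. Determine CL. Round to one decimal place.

CL = Dose_iv / AUC_0→∞
   = 750 / 64.6 = 11.6099 L/hr

CL = 11.6 L/hr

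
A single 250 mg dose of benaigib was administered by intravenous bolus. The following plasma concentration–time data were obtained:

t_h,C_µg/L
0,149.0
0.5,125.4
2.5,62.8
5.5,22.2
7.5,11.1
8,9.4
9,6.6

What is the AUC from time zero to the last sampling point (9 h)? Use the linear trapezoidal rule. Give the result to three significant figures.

AUC = 431 µg/L·h

Trapezoidal AUC_0→9:
  [0→0.5]: (149.0+125.4)/2 × 0.5 = 68.6
  [0.5→2.5]: (125.4+62.8)/2 × 2 = 188.2
  [2.5→5.5]: (62.8+22.2)/2 × 3 = 127.5
  [5.5→7.5]: (22.2+11.1)/2 × 2 = 33.3
  [7.5→8]: (11.1+9.4)/2 × 0.5 = 5.125
  [8→9]: (9.4+6.6)/2 × 1 = 8.0
  Sum = 430.725 µg/L·h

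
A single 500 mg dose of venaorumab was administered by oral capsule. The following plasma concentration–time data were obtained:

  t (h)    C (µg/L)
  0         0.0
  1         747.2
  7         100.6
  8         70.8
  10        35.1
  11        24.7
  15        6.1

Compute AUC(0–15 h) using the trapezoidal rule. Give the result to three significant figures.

AUC = 3200 µg/L·h

Trapezoidal AUC_0→15:
  [0→1]: (0.0+747.2)/2 × 1 = 373.6
  [1→7]: (747.2+100.6)/2 × 6 = 2543.4
  [7→8]: (100.6+70.8)/2 × 1 = 85.7
  [8→10]: (70.8+35.1)/2 × 2 = 105.9
  [10→11]: (35.1+24.7)/2 × 1 = 29.9
  [11→15]: (24.7+6.1)/2 × 4 = 61.6
  Sum = 3200.1 µg/L·h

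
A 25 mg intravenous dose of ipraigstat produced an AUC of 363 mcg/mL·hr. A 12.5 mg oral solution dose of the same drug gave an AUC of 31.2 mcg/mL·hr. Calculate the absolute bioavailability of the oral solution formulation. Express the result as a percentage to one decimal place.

F = (AUC_ev / D_ev) / (AUC_iv / D_iv)
  = (31.2/12.5) / (363/25)
  = 2.496 / 14.52 = 0.1719
  = 17.19%

F = 17.2%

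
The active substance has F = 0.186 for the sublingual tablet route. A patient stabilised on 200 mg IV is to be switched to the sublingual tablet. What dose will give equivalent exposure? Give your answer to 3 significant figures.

D_sublingual = 1080 mg

For equal systemic exposure: F × D_ev = D_iv
D_ev = D_iv / F = 200 / 0.186 = 1075.27 mg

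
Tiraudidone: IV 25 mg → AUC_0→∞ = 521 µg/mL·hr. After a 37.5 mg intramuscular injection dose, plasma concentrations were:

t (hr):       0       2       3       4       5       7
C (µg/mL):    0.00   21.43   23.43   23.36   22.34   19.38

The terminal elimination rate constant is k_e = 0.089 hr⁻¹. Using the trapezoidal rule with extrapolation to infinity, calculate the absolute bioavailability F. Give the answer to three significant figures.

Trapezoidal AUC_0→7 (intramuscular injection):
  [0→2]: (0.00+21.43)/2 × 2 = 21.43
  [2→3]: (21.43+23.43)/2 × 1 = 22.43
  [3→4]: (23.43+23.36)/2 × 1 = 23.395
  [4→5]: (23.36+22.34)/2 × 1 = 22.85
  [5→7]: (22.34+19.38)/2 × 2 = 41.72
  Sum = 131.825 µg/mL·hr
Tail: C_last/k_e = 19.38/0.089 = 217.753
AUC_0→∞ (intramuscular injection) = 131.825 + 217.753 = 349.578 µg/mL·hr
F = (AUC_ev/D_ev)/(AUC_iv/D_iv) = (349.578/37.5)/(521/25) = 9.32208/20.84 = 0.4473

F = 0.447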